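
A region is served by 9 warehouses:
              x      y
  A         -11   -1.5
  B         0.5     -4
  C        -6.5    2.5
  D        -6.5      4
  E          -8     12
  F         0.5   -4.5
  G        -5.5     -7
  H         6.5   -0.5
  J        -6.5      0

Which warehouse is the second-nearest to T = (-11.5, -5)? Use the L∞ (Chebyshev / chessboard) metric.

d(T,A) = max(0.5, 3.5) = 3.5
d(T,B) = max(12, 1) = 12
d(T,C) = max(5, 7.5) = 7.5
d(T,D) = max(5, 9) = 9
d(T,E) = max(3.5, 17) = 17
d(T,F) = max(12, 0.5) = 12
d(T,G) = max(6, 2) = 6
d(T,H) = max(18, 4.5) = 18
d(T,J) = max(5, 5) = 5
Sorted ascending: A, J, G, … — the second-nearest is J.

J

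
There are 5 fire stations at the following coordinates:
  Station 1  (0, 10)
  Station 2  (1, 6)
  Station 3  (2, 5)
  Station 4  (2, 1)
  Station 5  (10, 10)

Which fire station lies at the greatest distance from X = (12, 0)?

Station 1

Since √ is increasing, it suffices to compare squared distances:
d²(X, Station 1) = (12−0)² + (0−10)² = 144 + 100 = 244
d²(X, Station 2) = (12−1)² + (0−6)² = 121 + 36 = 157
d²(X, Station 3) = (12−2)² + (0−5)² = 100 + 25 = 125
d²(X, Station 4) = (12−2)² + (0−1)² = 100 + 1 = 101
d²(X, Station 5) = (12−10)² + (0−10)² = 4 + 100 = 104
The largest is to Station 1.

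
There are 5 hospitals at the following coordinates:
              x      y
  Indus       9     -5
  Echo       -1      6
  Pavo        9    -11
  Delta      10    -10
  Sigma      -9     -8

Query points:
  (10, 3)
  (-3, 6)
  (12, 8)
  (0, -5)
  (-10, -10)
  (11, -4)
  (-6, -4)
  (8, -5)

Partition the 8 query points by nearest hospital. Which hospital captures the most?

Indus

(10, 3) — d² to each: Indus:65, Echo:130, Pavo:197, Delta:169, Sigma:482 → nearest is Indus
(-3, 6) — d² to each: Indus:265, Echo:4, Pavo:433, Delta:425, Sigma:232 → nearest is Echo
(12, 8) — d² to each: Indus:178, Echo:173, Pavo:370, Delta:328, Sigma:697 → nearest is Echo
(0, -5) — d² to each: Indus:81, Echo:122, Pavo:117, Delta:125, Sigma:90 → nearest is Indus
(-10, -10) — d² to each: Indus:386, Echo:337, Pavo:362, Delta:400, Sigma:5 → nearest is Sigma
(11, -4) — d² to each: Indus:5, Echo:244, Pavo:53, Delta:37, Sigma:416 → nearest is Indus
(-6, -4) — d² to each: Indus:226, Echo:125, Pavo:274, Delta:292, Sigma:25 → nearest is Sigma
(8, -5) — d² to each: Indus:1, Echo:202, Pavo:37, Delta:29, Sigma:298 → nearest is Indus
Tally — Indus:4, Echo:2, Sigma:2. Indus captures the most (4).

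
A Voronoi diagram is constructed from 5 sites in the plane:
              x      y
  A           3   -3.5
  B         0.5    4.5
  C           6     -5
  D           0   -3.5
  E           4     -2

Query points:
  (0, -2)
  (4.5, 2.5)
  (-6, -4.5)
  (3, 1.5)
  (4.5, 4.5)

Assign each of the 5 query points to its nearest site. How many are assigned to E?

(0, -2) — d² to each: A:11.25, B:42.5, C:45, D:2.25, E:16 → nearest is D
(4.5, 2.5) — d² to each: A:38.25, B:20, C:58.5, D:56.25, E:20.5 → nearest is B
(-6, -4.5) — d² to each: A:82, B:123.25, C:144.25, D:37, E:106.25 → nearest is D
(3, 1.5) — d² to each: A:25, B:15.25, C:51.25, D:34, E:13.25 → nearest is E
(4.5, 4.5) — d² to each: A:66.25, B:16, C:92.5, D:84.25, E:42.5 → nearest is B
1 of the 5 points has E as nearest.

1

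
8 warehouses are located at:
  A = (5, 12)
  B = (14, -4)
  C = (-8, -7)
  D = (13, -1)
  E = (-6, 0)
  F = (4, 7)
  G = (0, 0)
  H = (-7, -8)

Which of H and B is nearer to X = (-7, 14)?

H

Compare squared distances:
|XH|² = (-7−(-7))² + (14−(-8))² = 0 + 484 = 484
|XB|² = (-7−14)² + (14−(-4))² = 441 + 324 = 765
484 < 765, so H is closer.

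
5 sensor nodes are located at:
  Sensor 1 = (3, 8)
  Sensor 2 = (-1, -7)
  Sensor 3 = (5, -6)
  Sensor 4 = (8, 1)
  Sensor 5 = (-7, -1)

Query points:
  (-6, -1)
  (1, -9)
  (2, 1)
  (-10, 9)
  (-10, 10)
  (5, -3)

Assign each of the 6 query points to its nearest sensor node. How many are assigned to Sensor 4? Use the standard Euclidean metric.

1

(-6, -1) — d² to each: Sensor 1:162, Sensor 2:61, Sensor 3:146, Sensor 4:200, Sensor 5:1 → nearest is Sensor 5
(1, -9) — d² to each: Sensor 1:293, Sensor 2:8, Sensor 3:25, Sensor 4:149, Sensor 5:128 → nearest is Sensor 2
(2, 1) — d² to each: Sensor 1:50, Sensor 2:73, Sensor 3:58, Sensor 4:36, Sensor 5:85 → nearest is Sensor 4
(-10, 9) — d² to each: Sensor 1:170, Sensor 2:337, Sensor 3:450, Sensor 4:388, Sensor 5:109 → nearest is Sensor 5
(-10, 10) — d² to each: Sensor 1:173, Sensor 2:370, Sensor 3:481, Sensor 4:405, Sensor 5:130 → nearest is Sensor 5
(5, -3) — d² to each: Sensor 1:125, Sensor 2:52, Sensor 3:9, Sensor 4:25, Sensor 5:148 → nearest is Sensor 3
1 of the 6 points has Sensor 4 as nearest.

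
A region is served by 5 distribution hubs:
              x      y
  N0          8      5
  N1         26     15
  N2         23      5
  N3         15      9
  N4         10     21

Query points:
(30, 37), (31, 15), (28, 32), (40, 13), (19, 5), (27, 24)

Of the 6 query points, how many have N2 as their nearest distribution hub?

(30, 37) — d² to each: N0:1508, N1:500, N2:1073, N3:1009, N4:656 → nearest is N1
(31, 15) — d² to each: N0:629, N1:25, N2:164, N3:292, N4:477 → nearest is N1
(28, 32) — d² to each: N0:1129, N1:293, N2:754, N3:698, N4:445 → nearest is N1
(40, 13) — d² to each: N0:1088, N1:200, N2:353, N3:641, N4:964 → nearest is N1
(19, 5) — d² to each: N0:121, N1:149, N2:16, N3:32, N4:337 → nearest is N2
(27, 24) — d² to each: N0:722, N1:82, N2:377, N3:369, N4:298 → nearest is N1
1 of the 6 points has N2 as nearest.

1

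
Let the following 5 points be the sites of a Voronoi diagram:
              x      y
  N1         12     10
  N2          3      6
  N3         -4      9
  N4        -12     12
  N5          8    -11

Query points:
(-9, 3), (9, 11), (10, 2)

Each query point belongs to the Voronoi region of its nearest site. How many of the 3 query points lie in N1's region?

(-9, 3) — d² to each: N1:490, N2:153, N3:61, N4:90, N5:485 → nearest is N3
(9, 11) — d² to each: N1:10, N2:61, N3:173, N4:442, N5:485 → nearest is N1
(10, 2) — d² to each: N1:68, N2:65, N3:245, N4:584, N5:173 → nearest is N2
1 of the 3 points has N1 as nearest.

1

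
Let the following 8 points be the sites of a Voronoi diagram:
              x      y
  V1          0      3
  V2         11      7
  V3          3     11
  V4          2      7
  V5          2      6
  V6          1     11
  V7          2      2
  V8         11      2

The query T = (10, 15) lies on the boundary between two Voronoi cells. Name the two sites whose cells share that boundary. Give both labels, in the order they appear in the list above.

Squared distances from T to each site:
|TV1|² = 100 + 144 = 244
|TV2|² = 1 + 64 = 65
|TV3|² = 49 + 16 = 65
|TV4|² = 64 + 64 = 128
|TV5|² = 64 + 81 = 145
|TV6|² = 81 + 16 = 97
|TV7|² = 64 + 169 = 233
|TV8|² = 1 + 169 = 170
T is equidistant from V2 and V3 (both at squared distance 65), and every other site is strictly farther — so T lies on the V2–V3 Voronoi edge.

V2 and V3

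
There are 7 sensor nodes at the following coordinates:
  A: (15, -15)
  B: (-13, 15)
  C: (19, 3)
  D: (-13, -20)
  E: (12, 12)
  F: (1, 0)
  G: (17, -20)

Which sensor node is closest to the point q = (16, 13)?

Squared Euclidean distances:
|qA|² = (16−15)² + (13−(-15))² = 1 + 784 = 785
|qB|² = (16−(-13))² + (13−15)² = 841 + 4 = 845
|qC|² = (16−19)² + (13−3)² = 9 + 100 = 109
|qD|² = (16−(-13))² + (13−(-20))² = 841 + 1089 = 1930
|qE|² = (16−12)² + (13−12)² = 16 + 1 = 17
|qF|² = (16−1)² + (13−0)² = 225 + 169 = 394
|qG|² = (16−17)² + (13−(-20))² = 1 + 1089 = 1090
The smallest is to E, so q lies in the Voronoi region of E.

E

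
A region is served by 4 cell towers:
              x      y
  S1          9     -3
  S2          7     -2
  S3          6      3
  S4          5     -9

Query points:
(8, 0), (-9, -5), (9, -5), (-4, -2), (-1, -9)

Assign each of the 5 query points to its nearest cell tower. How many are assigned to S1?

1

(8, 0) — d² to each: S1:10, S2:5, S3:13, S4:90 → nearest is S2
(-9, -5) — d² to each: S1:328, S2:265, S3:289, S4:212 → nearest is S4
(9, -5) — d² to each: S1:4, S2:13, S3:73, S4:32 → nearest is S1
(-4, -2) — d² to each: S1:170, S2:121, S3:125, S4:130 → nearest is S2
(-1, -9) — d² to each: S1:136, S2:113, S3:193, S4:36 → nearest is S4
1 of the 5 points has S1 as nearest.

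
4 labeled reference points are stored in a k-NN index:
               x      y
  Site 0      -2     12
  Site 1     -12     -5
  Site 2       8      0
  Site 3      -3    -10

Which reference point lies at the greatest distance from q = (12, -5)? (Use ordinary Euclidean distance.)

Since √ is increasing, it suffices to compare squared distances:
d²(q, Site 0) = (12−(-2))² + (-5−12)² = 196 + 289 = 485
d²(q, Site 1) = (12−(-12))² + (-5−(-5))² = 576 + 0 = 576
d²(q, Site 2) = (12−8)² + (-5−0)² = 16 + 25 = 41
d²(q, Site 3) = (12−(-3))² + (-5−(-10))² = 225 + 25 = 250
The largest is to Site 1.

Site 1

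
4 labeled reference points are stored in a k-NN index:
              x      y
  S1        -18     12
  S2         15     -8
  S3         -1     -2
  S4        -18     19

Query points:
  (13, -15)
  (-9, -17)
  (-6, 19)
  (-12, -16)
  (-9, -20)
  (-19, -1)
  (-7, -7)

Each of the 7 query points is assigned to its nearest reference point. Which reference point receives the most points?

S3

(13, -15) — d² to each: S1:1690, S2:53, S3:365, S4:2117 → nearest is S2
(-9, -17) — d² to each: S1:922, S2:657, S3:289, S4:1377 → nearest is S3
(-6, 19) — d² to each: S1:193, S2:1170, S3:466, S4:144 → nearest is S4
(-12, -16) — d² to each: S1:820, S2:793, S3:317, S4:1261 → nearest is S3
(-9, -20) — d² to each: S1:1105, S2:720, S3:388, S4:1602 → nearest is S3
(-19, -1) — d² to each: S1:170, S2:1205, S3:325, S4:401 → nearest is S1
(-7, -7) — d² to each: S1:482, S2:485, S3:61, S4:797 → nearest is S3
Tally — S1:1, S2:1, S3:4, S4:1. S3 captures the most (4).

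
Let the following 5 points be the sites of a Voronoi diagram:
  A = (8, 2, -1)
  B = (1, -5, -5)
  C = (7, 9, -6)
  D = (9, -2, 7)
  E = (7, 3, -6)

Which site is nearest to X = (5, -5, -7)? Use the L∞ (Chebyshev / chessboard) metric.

d(X,A) = max(3, 7, 6) = 7
d(X,B) = max(4, 0, 2) = 4
d(X,C) = max(2, 14, 1) = 14
d(X,D) = max(4, 3, 14) = 14
d(X,E) = max(2, 8, 1) = 8
B is nearest.

B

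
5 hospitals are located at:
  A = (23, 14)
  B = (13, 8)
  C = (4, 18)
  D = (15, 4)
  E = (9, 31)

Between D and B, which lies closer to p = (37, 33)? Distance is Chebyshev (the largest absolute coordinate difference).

d(p,D) = max(22, 29) = 29
d(p,B) = max(24, 25) = 25
29 > 25, so B is closer.

B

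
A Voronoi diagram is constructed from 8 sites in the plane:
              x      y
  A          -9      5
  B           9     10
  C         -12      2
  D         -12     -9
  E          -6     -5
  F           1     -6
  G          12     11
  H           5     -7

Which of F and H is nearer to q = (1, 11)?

F

Compare squared distances:
|qF|² = (1−1)² + (11−(-6))² = 0 + 289 = 289
|qH|² = (1−5)² + (11−(-7))² = 16 + 324 = 340
289 < 340, so F is closer.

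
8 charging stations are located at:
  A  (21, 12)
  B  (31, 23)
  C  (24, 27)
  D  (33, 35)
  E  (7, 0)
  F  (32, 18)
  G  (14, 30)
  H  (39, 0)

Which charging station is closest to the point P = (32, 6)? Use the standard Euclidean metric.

H

Squared Euclidean distances:
|PA|² = (32−21)² + (6−12)² = 121 + 36 = 157
|PB|² = (32−31)² + (6−23)² = 1 + 289 = 290
|PC|² = (32−24)² + (6−27)² = 64 + 441 = 505
|PD|² = (32−33)² + (6−35)² = 1 + 841 = 842
|PE|² = (32−7)² + (6−0)² = 625 + 36 = 661
|PF|² = (32−32)² + (6−18)² = 0 + 144 = 144
|PG|² = (32−14)² + (6−30)² = 324 + 576 = 900
|PH|² = (32−39)² + (6−0)² = 49 + 36 = 85
Minimum is at H.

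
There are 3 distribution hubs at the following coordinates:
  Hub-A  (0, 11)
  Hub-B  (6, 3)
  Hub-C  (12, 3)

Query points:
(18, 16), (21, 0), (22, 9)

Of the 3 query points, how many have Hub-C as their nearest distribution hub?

3

(18, 16) — d² to each: Hub-A:349, Hub-B:313, Hub-C:205 → nearest is Hub-C
(21, 0) — d² to each: Hub-A:562, Hub-B:234, Hub-C:90 → nearest is Hub-C
(22, 9) — d² to each: Hub-A:488, Hub-B:292, Hub-C:136 → nearest is Hub-C
3 of the 3 points have Hub-C as nearest.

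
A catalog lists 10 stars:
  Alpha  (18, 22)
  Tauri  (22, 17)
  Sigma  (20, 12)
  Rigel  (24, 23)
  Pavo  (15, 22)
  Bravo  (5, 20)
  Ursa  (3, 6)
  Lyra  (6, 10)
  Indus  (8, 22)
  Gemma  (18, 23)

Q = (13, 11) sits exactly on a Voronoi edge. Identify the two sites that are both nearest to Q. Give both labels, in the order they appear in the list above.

Sigma and Lyra

Squared distances from Q to each site:
d²(Q, Alpha) = (13−18)² + (11−22)² = 25 + 121 = 146
d²(Q, Tauri) = (13−22)² + (11−17)² = 81 + 36 = 117
d²(Q, Sigma) = (13−20)² + (11−12)² = 49 + 1 = 50
d²(Q, Rigel) = (13−24)² + (11−23)² = 121 + 144 = 265
d²(Q, Pavo) = (13−15)² + (11−22)² = 4 + 121 = 125
d²(Q, Bravo) = (13−5)² + (11−20)² = 64 + 81 = 145
d²(Q, Ursa) = (13−3)² + (11−6)² = 100 + 25 = 125
d²(Q, Lyra) = (13−6)² + (11−10)² = 49 + 1 = 50
d²(Q, Indus) = (13−8)² + (11−22)² = 25 + 121 = 146
d²(Q, Gemma) = (13−18)² + (11−23)² = 25 + 144 = 169
Q is equidistant from Sigma and Lyra (both at squared distance 50), and every other site is strictly farther — so Q lies on the Sigma–Lyra Voronoi edge.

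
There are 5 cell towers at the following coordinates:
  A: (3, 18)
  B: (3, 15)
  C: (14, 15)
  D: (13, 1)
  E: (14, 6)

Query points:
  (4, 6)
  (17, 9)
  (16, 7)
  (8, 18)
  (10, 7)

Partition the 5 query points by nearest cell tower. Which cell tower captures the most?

(4, 6) — d² to each: A:145, B:82, C:181, D:106, E:100 → nearest is B
(17, 9) — d² to each: A:277, B:232, C:45, D:80, E:18 → nearest is E
(16, 7) — d² to each: A:290, B:233, C:68, D:45, E:5 → nearest is E
(8, 18) — d² to each: A:25, B:34, C:45, D:314, E:180 → nearest is A
(10, 7) — d² to each: A:170, B:113, C:80, D:45, E:17 → nearest is E
Tally — A:1, B:1, E:3. E captures the most (3).

E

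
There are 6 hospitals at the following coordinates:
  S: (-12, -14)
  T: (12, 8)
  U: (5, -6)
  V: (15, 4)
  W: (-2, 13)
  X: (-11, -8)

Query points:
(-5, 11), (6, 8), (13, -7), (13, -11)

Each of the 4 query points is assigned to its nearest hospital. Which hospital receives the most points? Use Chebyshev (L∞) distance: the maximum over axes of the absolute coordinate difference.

(-5, 11) — d to each: S:25, T:17, U:17, V:20, W:3, X:19 → nearest is W
(6, 8) — d to each: S:22, T:6, U:14, V:9, W:8, X:17 → nearest is T
(13, -7) — d to each: S:25, T:15, U:8, V:11, W:20, X:24 → nearest is U
(13, -11) — d to each: S:25, T:19, U:8, V:15, W:24, X:24 → nearest is U
Tally — T:1, U:2, W:1. U captures the most (2).

U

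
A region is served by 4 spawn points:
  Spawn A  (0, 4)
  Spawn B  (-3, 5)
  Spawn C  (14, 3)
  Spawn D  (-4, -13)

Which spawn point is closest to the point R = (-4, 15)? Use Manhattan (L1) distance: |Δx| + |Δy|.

Spawn B

d(R, Spawn A) = |-4−0| + |15−4| = 4 + 11 = 15
d(R, Spawn B) = |-4−(-3)| + |15−5| = 1 + 10 = 11
d(R, Spawn C) = |-4−14| + |15−3| = 18 + 12 = 30
d(R, Spawn D) = |-4−(-4)| + |15−(-13)| = 0 + 28 = 28
Spawn B is nearest.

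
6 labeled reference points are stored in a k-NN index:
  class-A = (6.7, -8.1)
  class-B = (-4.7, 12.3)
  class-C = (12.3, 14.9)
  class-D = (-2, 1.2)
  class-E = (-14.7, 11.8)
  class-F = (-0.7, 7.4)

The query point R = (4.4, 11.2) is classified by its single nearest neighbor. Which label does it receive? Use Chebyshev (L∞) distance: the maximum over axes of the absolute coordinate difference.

class-F

d(R, class-A) = max(2.3, 19.3) = 19.3
d(R, class-B) = max(9.1, 1.1) = 9.1
d(R, class-C) = max(7.9, 3.7) = 7.9
d(R, class-D) = max(6.4, 10) = 10
d(R, class-E) = max(19.1, 0.6) = 19.1
d(R, class-F) = max(5.1, 3.8) = 5.1
Minimum is at class-F.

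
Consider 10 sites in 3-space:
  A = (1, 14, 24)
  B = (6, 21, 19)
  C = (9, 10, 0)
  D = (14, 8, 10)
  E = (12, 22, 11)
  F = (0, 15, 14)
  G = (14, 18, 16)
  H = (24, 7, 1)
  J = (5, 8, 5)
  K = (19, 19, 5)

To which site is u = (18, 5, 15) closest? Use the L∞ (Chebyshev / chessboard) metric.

d(u,A) = max(17, 9, 9) = 17
d(u,B) = max(12, 16, 4) = 16
d(u,C) = max(9, 5, 15) = 15
d(u,D) = max(4, 3, 5) = 5
d(u,E) = max(6, 17, 4) = 17
d(u,F) = max(18, 10, 1) = 18
d(u,G) = max(4, 13, 1) = 13
d(u,H) = max(6, 2, 14) = 14
d(u,J) = max(13, 3, 10) = 13
d(u,K) = max(1, 14, 10) = 14
The smallest is to D, so u lies in the Voronoi region of D.

D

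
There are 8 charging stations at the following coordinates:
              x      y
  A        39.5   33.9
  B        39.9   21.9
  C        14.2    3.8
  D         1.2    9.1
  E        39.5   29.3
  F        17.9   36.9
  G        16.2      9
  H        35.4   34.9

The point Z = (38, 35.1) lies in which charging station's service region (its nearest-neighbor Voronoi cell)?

Squared Euclidean distances:
|ZA|² = 2.25 + 1.44 = 3.69
|ZB|² = 3.61 + 174.24 = 177.85
|ZC|² = 566.44 + 979.69 = 1546.13
|ZD|² = 1354.24 + 676 = 2030.24
|ZE|² = 2.25 + 33.64 = 35.89
|ZF|² = 404.01 + 3.24 = 407.25
|ZG|² = 475.24 + 681.21 = 1156.45
|ZH|² = 6.76 + 0.04 = 6.8
Minimum is at A.

A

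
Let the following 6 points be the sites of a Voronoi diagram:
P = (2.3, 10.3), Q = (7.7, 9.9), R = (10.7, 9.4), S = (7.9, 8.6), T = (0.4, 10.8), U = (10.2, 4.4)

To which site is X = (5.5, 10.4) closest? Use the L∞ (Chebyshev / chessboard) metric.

d(X,P) = max(3.2, 0.1) = 3.2
d(X,Q) = max(2.2, 0.5) = 2.2
d(X,R) = max(5.2, 1) = 5.2
d(X,S) = max(2.4, 1.8) = 2.4
d(X,T) = max(5.1, 0.4) = 5.1
d(X,U) = max(4.7, 6) = 6
Minimum is at Q.

Q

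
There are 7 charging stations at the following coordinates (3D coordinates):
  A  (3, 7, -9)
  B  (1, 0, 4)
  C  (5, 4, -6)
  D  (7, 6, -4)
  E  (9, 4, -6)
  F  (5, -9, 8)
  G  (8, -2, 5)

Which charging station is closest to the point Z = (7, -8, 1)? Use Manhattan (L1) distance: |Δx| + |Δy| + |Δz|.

d(Z,A) = 4 + 15 + 10 = 29
d(Z,B) = 6 + 8 + 3 = 17
d(Z,C) = 2 + 12 + 7 = 21
d(Z,D) = 0 + 14 + 5 = 19
d(Z,E) = 2 + 12 + 7 = 21
d(Z,F) = 2 + 1 + 7 = 10
d(Z,G) = 1 + 6 + 4 = 11
F is nearest.

F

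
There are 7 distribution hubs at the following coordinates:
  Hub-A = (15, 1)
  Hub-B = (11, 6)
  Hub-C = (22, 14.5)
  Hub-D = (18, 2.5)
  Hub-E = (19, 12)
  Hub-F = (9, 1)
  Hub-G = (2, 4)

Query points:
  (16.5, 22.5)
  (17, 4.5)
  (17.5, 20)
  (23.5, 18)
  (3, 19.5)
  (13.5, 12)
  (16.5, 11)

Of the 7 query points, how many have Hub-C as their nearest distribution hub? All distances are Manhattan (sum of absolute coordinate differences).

(16.5, 22.5) — d to each: Hub-A:23, Hub-B:22, Hub-C:13.5, Hub-D:21.5, Hub-E:13, Hub-F:29, Hub-G:33 → nearest is Hub-E
(17, 4.5) — d to each: Hub-A:5.5, Hub-B:7.5, Hub-C:15, Hub-D:3, Hub-E:9.5, Hub-F:11.5, Hub-G:15.5 → nearest is Hub-D
(17.5, 20) — d to each: Hub-A:21.5, Hub-B:20.5, Hub-C:10, Hub-D:18, Hub-E:9.5, Hub-F:27.5, Hub-G:31.5 → nearest is Hub-E
(23.5, 18) — d to each: Hub-A:25.5, Hub-B:24.5, Hub-C:5, Hub-D:21, Hub-E:10.5, Hub-F:31.5, Hub-G:35.5 → nearest is Hub-C
(3, 19.5) — d to each: Hub-A:30.5, Hub-B:21.5, Hub-C:24, Hub-D:32, Hub-E:23.5, Hub-F:24.5, Hub-G:16.5 → nearest is Hub-G
(13.5, 12) — d to each: Hub-A:12.5, Hub-B:8.5, Hub-C:11, Hub-D:14, Hub-E:5.5, Hub-F:15.5, Hub-G:19.5 → nearest is Hub-E
(16.5, 11) — d to each: Hub-A:11.5, Hub-B:10.5, Hub-C:9, Hub-D:10, Hub-E:3.5, Hub-F:17.5, Hub-G:21.5 → nearest is Hub-E
1 of the 7 points has Hub-C as nearest.

1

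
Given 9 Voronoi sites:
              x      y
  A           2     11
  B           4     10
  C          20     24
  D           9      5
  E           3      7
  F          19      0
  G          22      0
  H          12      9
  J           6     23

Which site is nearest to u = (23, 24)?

C

Squared Euclidean distances:
|uA|² = 441 + 169 = 610
|uB|² = 361 + 196 = 557
|uC|² = 9 + 0 = 9
|uD|² = 196 + 361 = 557
|uE|² = 400 + 289 = 689
|uF|² = 16 + 576 = 592
|uG|² = 1 + 576 = 577
|uH|² = 121 + 225 = 346
|uJ|² = 289 + 1 = 290
Minimum is at C.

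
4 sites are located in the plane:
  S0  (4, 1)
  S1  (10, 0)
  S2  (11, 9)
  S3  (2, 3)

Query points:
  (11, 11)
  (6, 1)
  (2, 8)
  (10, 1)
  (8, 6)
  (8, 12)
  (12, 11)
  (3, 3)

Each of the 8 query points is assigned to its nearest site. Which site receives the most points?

(11, 11) — d² to each: S0:149, S1:122, S2:4, S3:145 → nearest is S2
(6, 1) — d² to each: S0:4, S1:17, S2:89, S3:20 → nearest is S0
(2, 8) — d² to each: S0:53, S1:128, S2:82, S3:25 → nearest is S3
(10, 1) — d² to each: S0:36, S1:1, S2:65, S3:68 → nearest is S1
(8, 6) — d² to each: S0:41, S1:40, S2:18, S3:45 → nearest is S2
(8, 12) — d² to each: S0:137, S1:148, S2:18, S3:117 → nearest is S2
(12, 11) — d² to each: S0:164, S1:125, S2:5, S3:164 → nearest is S2
(3, 3) — d² to each: S0:5, S1:58, S2:100, S3:1 → nearest is S3
Tally — S0:1, S1:1, S2:4, S3:2. S2 captures the most (4).

S2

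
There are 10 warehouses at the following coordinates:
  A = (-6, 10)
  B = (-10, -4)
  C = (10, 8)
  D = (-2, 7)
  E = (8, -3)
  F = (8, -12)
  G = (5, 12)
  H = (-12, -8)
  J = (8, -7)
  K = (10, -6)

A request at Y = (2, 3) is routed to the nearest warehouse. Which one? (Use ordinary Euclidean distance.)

D

Compare squared distances (the ordering matches that of the actual distances):
|YA|² = 64 + 49 = 113
|YB|² = 144 + 49 = 193
|YC|² = 64 + 25 = 89
|YD|² = 16 + 16 = 32
|YE|² = 36 + 36 = 72
|YF|² = 36 + 225 = 261
|YG|² = 9 + 81 = 90
|YH|² = 196 + 121 = 317
|YJ|² = 36 + 100 = 136
|YK|² = 64 + 81 = 145
The smallest is to D, so Y lies in the Voronoi region of D.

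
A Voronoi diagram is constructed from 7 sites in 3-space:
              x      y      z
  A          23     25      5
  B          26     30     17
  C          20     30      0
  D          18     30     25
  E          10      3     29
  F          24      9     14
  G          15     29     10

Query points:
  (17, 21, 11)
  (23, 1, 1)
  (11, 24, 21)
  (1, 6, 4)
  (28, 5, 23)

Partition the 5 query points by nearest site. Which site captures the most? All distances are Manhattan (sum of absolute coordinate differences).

(17, 21, 11) — d to each: A:16, B:24, C:23, D:24, E:43, F:22, G:11 → nearest is G
(23, 1, 1) — d to each: A:28, B:48, C:33, D:58, E:43, F:22, G:45 → nearest is F
(11, 24, 21) — d to each: A:29, B:25, C:36, D:17, E:30, F:35, G:20 → nearest is D
(1, 6, 4) — d to each: A:42, B:62, C:47, D:62, E:37, F:36, G:43 → nearest is F
(28, 5, 23) — d to each: A:43, B:33, C:56, D:37, E:26, F:17, G:50 → nearest is F
Tally — D:1, F:3, G:1. F captures the most (3).

F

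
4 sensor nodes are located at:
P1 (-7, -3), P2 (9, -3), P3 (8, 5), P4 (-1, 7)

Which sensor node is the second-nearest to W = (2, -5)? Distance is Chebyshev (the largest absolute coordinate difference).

d(W,P1) = max(9, 2) = 9
d(W,P2) = max(7, 2) = 7
d(W,P3) = max(6, 10) = 10
d(W,P4) = max(3, 12) = 12
Sorted ascending: P2, P1, P3, … — the second-nearest is P1.

P1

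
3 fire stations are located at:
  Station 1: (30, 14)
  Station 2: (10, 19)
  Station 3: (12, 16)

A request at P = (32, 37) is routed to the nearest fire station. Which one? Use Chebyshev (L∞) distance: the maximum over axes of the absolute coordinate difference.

d(P, Station 1) = max(2, 23) = 23
d(P, Station 2) = max(22, 18) = 22
d(P, Station 3) = max(20, 21) = 21
Station 3 is nearest.

Station 3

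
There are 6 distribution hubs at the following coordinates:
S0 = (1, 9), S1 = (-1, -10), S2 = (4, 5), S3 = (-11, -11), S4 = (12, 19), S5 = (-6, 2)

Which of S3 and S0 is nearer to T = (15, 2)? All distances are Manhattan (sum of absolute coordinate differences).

d(T,S3) = |15−(-11)| + |2−(-11)| = 26 + 13 = 39
d(T,S0) = |15−1| + |2−9| = 14 + 7 = 21
39 > 21, so S0 is closer.

S0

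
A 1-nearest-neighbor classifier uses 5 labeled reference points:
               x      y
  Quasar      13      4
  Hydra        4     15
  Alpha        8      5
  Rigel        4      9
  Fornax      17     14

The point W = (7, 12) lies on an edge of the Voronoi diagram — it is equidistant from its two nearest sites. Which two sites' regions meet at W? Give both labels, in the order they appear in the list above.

Squared distances from W to each site:
d²(W, Quasar) = 36 + 64 = 100
d²(W, Hydra) = 9 + 9 = 18
d²(W, Alpha) = 1 + 49 = 50
d²(W, Rigel) = 9 + 9 = 18
d²(W, Fornax) = 100 + 4 = 104
W is equidistant from Hydra and Rigel (both at squared distance 18), and every other site is strictly farther — so W lies on the Hydra–Rigel Voronoi edge.

Hydra and Rigel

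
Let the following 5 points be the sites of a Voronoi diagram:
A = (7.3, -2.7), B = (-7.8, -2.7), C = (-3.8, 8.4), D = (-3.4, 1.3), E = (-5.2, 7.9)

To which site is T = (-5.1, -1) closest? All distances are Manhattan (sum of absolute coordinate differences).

D

d(T,A) = |-5.1−7.3| + |-1−(-2.7)| = 12.4 + 1.7 = 14.1
d(T,B) = |-5.1−(-7.8)| + |-1−(-2.7)| = 2.7 + 1.7 = 4.4
d(T,C) = |-5.1−(-3.8)| + |-1−8.4| = 1.3 + 9.4 = 10.7
d(T,D) = |-5.1−(-3.4)| + |-1−1.3| = 1.7 + 2.3 = 4
d(T,E) = |-5.1−(-5.2)| + |-1−7.9| = 0.1 + 8.9 = 9
Minimum is at D.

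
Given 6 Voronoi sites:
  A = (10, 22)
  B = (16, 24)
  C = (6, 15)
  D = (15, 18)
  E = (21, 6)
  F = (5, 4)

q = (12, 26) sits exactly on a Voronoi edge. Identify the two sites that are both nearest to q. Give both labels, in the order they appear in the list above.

A and B

Squared distances from q to each site:
|qA|² = (12−10)² + (26−22)² = 4 + 16 = 20
|qB|² = (12−16)² + (26−24)² = 16 + 4 = 20
|qC|² = (12−6)² + (26−15)² = 36 + 121 = 157
|qD|² = (12−15)² + (26−18)² = 9 + 64 = 73
|qE|² = (12−21)² + (26−6)² = 81 + 400 = 481
|qF|² = (12−5)² + (26−4)² = 49 + 484 = 533
q is equidistant from A and B (both at squared distance 20), and every other site is strictly farther — so q lies on the A–B Voronoi edge.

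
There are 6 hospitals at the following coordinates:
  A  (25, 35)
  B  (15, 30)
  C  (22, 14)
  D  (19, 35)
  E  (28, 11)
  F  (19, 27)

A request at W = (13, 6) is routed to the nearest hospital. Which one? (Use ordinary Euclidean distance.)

Squared Euclidean distances:
|WA|² = (13−25)² + (6−35)² = 144 + 841 = 985
|WB|² = (13−15)² + (6−30)² = 4 + 576 = 580
|WC|² = (13−22)² + (6−14)² = 81 + 64 = 145
|WD|² = (13−19)² + (6−35)² = 36 + 841 = 877
|WE|² = (13−28)² + (6−11)² = 225 + 25 = 250
|WF|² = (13−19)² + (6−27)² = 36 + 441 = 477
Minimum is at C.

C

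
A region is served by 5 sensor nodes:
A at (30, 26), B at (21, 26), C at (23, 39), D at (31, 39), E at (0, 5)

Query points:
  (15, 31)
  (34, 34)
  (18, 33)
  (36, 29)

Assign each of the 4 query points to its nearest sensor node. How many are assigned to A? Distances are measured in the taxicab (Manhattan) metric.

1

(15, 31) — d to each: A:20, B:11, C:16, D:24, E:41 → nearest is B
(34, 34) — d to each: A:12, B:21, C:16, D:8, E:63 → nearest is D
(18, 33) — d to each: A:19, B:10, C:11, D:19, E:46 → nearest is B
(36, 29) — d to each: A:9, B:18, C:23, D:15, E:60 → nearest is A
1 of the 4 points has A as nearest.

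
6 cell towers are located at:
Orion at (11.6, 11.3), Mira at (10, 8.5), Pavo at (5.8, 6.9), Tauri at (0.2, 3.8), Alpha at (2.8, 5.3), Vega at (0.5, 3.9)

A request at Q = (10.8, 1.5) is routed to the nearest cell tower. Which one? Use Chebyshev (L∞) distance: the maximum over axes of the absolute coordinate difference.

d(Q, Orion) = max(0.8, 9.8) = 9.8
d(Q, Mira) = max(0.8, 7) = 7
d(Q, Pavo) = max(5, 5.4) = 5.4
d(Q, Tauri) = max(10.6, 2.3) = 10.6
d(Q, Alpha) = max(8, 3.8) = 8
d(Q, Vega) = max(10.3, 2.4) = 10.3
Minimum is at Pavo.

Pavo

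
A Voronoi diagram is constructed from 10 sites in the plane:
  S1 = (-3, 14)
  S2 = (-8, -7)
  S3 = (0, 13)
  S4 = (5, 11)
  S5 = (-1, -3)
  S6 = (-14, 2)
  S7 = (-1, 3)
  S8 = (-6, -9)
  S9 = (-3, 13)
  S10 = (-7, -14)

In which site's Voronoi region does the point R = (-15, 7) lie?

S6

Since √ is increasing, it suffices to compare squared distances:
|RS1|² = 144 + 49 = 193
|RS2|² = 49 + 196 = 245
|RS3|² = 225 + 36 = 261
|RS4|² = 400 + 16 = 416
|RS5|² = 196 + 100 = 296
|RS6|² = 1 + 25 = 26
|RS7|² = 196 + 16 = 212
|RS8|² = 81 + 256 = 337
|RS9|² = 144 + 36 = 180
d²(R, S10) = 64 + 441 = 505
Minimum is at S6.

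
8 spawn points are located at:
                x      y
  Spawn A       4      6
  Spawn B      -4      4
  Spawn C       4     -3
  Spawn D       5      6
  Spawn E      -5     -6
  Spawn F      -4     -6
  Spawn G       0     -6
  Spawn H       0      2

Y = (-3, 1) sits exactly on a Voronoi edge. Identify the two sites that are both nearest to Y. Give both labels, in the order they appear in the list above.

Spawn B and Spawn H

Squared distances from Y to each site:
d²(Y, Spawn A) = (-3−4)² + (1−6)² = 49 + 25 = 74
d²(Y, Spawn B) = (-3−(-4))² + (1−4)² = 1 + 9 = 10
d²(Y, Spawn C) = (-3−4)² + (1−(-3))² = 49 + 16 = 65
d²(Y, Spawn D) = (-3−5)² + (1−6)² = 64 + 25 = 89
d²(Y, Spawn E) = (-3−(-5))² + (1−(-6))² = 4 + 49 = 53
d²(Y, Spawn F) = (-3−(-4))² + (1−(-6))² = 1 + 49 = 50
d²(Y, Spawn G) = (-3−0)² + (1−(-6))² = 9 + 49 = 58
d²(Y, Spawn H) = (-3−0)² + (1−2)² = 9 + 1 = 10
Y is equidistant from Spawn B and Spawn H (both at squared distance 10), and every other site is strictly farther — so Y lies on the Spawn B–Spawn H Voronoi edge.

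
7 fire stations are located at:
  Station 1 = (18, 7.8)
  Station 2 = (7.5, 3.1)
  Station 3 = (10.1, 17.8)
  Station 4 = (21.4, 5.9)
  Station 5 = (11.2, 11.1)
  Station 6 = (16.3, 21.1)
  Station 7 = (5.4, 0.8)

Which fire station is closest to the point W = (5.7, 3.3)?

Station 2

Since √ is increasing, it suffices to compare squared distances:
d²(W, Station 1) = 151.29 + 20.25 = 171.54
d²(W, Station 2) = 3.24 + 0.04 = 3.28
d²(W, Station 3) = 19.36 + 210.25 = 229.61
d²(W, Station 4) = 246.49 + 6.76 = 253.25
d²(W, Station 5) = 30.25 + 60.84 = 91.09
d²(W, Station 6) = 112.36 + 316.84 = 429.2
d²(W, Station 7) = 0.09 + 6.25 = 6.34
Minimum is at Station 2.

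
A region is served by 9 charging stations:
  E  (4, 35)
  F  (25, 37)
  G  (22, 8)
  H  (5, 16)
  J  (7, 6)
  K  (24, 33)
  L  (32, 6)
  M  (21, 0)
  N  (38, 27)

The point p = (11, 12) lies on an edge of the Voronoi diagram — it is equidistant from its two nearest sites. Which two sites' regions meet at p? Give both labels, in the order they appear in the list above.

H and J

Squared distances from p to each site:
|pE|² = (11−4)² + (12−35)² = 49 + 529 = 578
|pF|² = (11−25)² + (12−37)² = 196 + 625 = 821
|pG|² = (11−22)² + (12−8)² = 121 + 16 = 137
|pH|² = (11−5)² + (12−16)² = 36 + 16 = 52
|pJ|² = (11−7)² + (12−6)² = 16 + 36 = 52
|pK|² = (11−24)² + (12−33)² = 169 + 441 = 610
|pL|² = (11−32)² + (12−6)² = 441 + 36 = 477
|pM|² = (11−21)² + (12−0)² = 100 + 144 = 244
|pN|² = (11−38)² + (12−27)² = 729 + 225 = 954
p is equidistant from H and J (both at squared distance 52), and every other site is strictly farther — so p lies on the H–J Voronoi edge.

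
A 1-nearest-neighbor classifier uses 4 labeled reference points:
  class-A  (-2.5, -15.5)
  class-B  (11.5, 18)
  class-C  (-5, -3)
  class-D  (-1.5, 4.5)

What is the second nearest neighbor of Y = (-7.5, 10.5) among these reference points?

class-C

Squared Euclidean distances:
d²(Y, class-A) = 25 + 676 = 701
d²(Y, class-B) = 361 + 56.25 = 417.25
d²(Y, class-C) = 6.25 + 182.25 = 188.5
d²(Y, class-D) = 36 + 36 = 72
Sorted ascending: class-D, class-C, class-B, … — the second-nearest is class-C.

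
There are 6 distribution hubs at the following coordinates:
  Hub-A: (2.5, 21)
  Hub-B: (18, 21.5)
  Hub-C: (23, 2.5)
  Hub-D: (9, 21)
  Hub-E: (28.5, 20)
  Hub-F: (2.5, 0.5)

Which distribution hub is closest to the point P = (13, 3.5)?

Hub-C

Squared Euclidean distances:
d²(P, Hub-A) = (13−2.5)² + (3.5−21)² = 110.25 + 306.25 = 416.5
d²(P, Hub-B) = (13−18)² + (3.5−21.5)² = 25 + 324 = 349
d²(P, Hub-C) = (13−23)² + (3.5−2.5)² = 100 + 1 = 101
d²(P, Hub-D) = (13−9)² + (3.5−21)² = 16 + 306.25 = 322.25
d²(P, Hub-E) = (13−28.5)² + (3.5−20)² = 240.25 + 272.25 = 512.5
d²(P, Hub-F) = (13−2.5)² + (3.5−0.5)² = 110.25 + 9 = 119.25
Hub-C is nearest.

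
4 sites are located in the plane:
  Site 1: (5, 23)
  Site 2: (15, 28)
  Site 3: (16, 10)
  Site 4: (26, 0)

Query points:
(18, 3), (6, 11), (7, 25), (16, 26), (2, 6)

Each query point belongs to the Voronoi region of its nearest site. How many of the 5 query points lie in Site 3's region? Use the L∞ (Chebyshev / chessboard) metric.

(18, 3) — d to each: Site 1:20, Site 2:25, Site 3:7, Site 4:8 → nearest is Site 3
(6, 11) — d to each: Site 1:12, Site 2:17, Site 3:10, Site 4:20 → nearest is Site 3
(7, 25) — d to each: Site 1:2, Site 2:8, Site 3:15, Site 4:25 → nearest is Site 1
(16, 26) — d to each: Site 1:11, Site 2:2, Site 3:16, Site 4:26 → nearest is Site 2
(2, 6) — d to each: Site 1:17, Site 2:22, Site 3:14, Site 4:24 → nearest is Site 3
3 of the 5 points have Site 3 as nearest.

3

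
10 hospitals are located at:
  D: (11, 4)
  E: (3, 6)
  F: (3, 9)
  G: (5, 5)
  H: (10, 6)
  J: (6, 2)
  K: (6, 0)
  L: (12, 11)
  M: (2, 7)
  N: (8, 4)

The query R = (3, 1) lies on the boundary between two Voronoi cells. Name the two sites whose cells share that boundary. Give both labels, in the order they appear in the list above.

Squared distances from R to each site:
|RD|² = 64 + 9 = 73
|RE|² = 0 + 25 = 25
|RF|² = 0 + 64 = 64
|RG|² = 4 + 16 = 20
|RH|² = 49 + 25 = 74
|RJ|² = 9 + 1 = 10
|RK|² = 9 + 1 = 10
|RL|² = 81 + 100 = 181
|RM|² = 1 + 36 = 37
|RN|² = 25 + 9 = 34
R is equidistant from J and K (both at squared distance 10), and every other site is strictly farther — so R lies on the J–K Voronoi edge.

J and K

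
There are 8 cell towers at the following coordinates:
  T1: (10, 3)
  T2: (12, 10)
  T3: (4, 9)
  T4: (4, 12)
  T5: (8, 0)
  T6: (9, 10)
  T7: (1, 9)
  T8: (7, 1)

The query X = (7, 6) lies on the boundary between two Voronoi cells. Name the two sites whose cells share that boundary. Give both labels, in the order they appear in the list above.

Squared distances from X to each site:
|XT1|² = (7−10)² + (6−3)² = 9 + 9 = 18
|XT2|² = (7−12)² + (6−10)² = 25 + 16 = 41
|XT3|² = (7−4)² + (6−9)² = 9 + 9 = 18
|XT4|² = (7−4)² + (6−12)² = 9 + 36 = 45
|XT5|² = (7−8)² + (6−0)² = 1 + 36 = 37
|XT6|² = (7−9)² + (6−10)² = 4 + 16 = 20
|XT7|² = (7−1)² + (6−9)² = 36 + 9 = 45
|XT8|² = (7−7)² + (6−1)² = 0 + 25 = 25
X is equidistant from T1 and T3 (both at squared distance 18), and every other site is strictly farther — so X lies on the T1–T3 Voronoi edge.

T1 and T3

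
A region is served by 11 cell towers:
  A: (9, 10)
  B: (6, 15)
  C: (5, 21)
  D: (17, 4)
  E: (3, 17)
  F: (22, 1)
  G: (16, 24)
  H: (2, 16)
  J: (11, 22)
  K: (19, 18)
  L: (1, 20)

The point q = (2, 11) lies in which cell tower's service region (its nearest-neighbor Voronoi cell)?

H

Compare squared distances (the ordering matches that of the actual distances):
|qA|² = (2−9)² + (11−10)² = 49 + 1 = 50
|qB|² = (2−6)² + (11−15)² = 16 + 16 = 32
|qC|² = (2−5)² + (11−21)² = 9 + 100 = 109
|qD|² = (2−17)² + (11−4)² = 225 + 49 = 274
|qE|² = (2−3)² + (11−17)² = 1 + 36 = 37
|qF|² = (2−22)² + (11−1)² = 400 + 100 = 500
|qG|² = (2−16)² + (11−24)² = 196 + 169 = 365
|qH|² = (2−2)² + (11−16)² = 0 + 25 = 25
|qJ|² = (2−11)² + (11−22)² = 81 + 121 = 202
|qK|² = (2−19)² + (11−18)² = 289 + 49 = 338
|qL|² = (2−1)² + (11−20)² = 1 + 81 = 82
H is nearest.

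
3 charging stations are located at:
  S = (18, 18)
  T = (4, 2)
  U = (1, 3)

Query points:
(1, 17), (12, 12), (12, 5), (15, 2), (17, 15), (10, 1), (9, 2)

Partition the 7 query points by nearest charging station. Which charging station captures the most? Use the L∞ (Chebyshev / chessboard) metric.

(1, 17) — d to each: S:17, T:15, U:14 → nearest is U
(12, 12) — d to each: S:6, T:10, U:11 → nearest is S
(12, 5) — d to each: S:13, T:8, U:11 → nearest is T
(15, 2) — d to each: S:16, T:11, U:14 → nearest is T
(17, 15) — d to each: S:3, T:13, U:16 → nearest is S
(10, 1) — d to each: S:17, T:6, U:9 → nearest is T
(9, 2) — d to each: S:16, T:5, U:8 → nearest is T
Tally — S:2, T:4, U:1. T captures the most (4).

T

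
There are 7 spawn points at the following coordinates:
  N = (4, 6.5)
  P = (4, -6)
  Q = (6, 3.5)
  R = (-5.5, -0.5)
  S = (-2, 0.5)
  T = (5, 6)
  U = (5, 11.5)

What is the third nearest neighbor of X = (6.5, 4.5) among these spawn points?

Squared Euclidean distances:
|XN|² = (6.5−4)² + (4.5−6.5)² = 6.25 + 4 = 10.25
|XP|² = (6.5−4)² + (4.5−(-6))² = 6.25 + 110.25 = 116.5
|XQ|² = (6.5−6)² + (4.5−3.5)² = 0.25 + 1 = 1.25
|XR|² = (6.5−(-5.5))² + (4.5−(-0.5))² = 144 + 25 = 169
|XS|² = (6.5−(-2))² + (4.5−0.5)² = 72.25 + 16 = 88.25
|XT|² = (6.5−5)² + (4.5−6)² = 2.25 + 2.25 = 4.5
|XU|² = (6.5−5)² + (4.5−11.5)² = 2.25 + 49 = 51.25
Sorted ascending: Q, T, N, U, … — the third-nearest is N.

N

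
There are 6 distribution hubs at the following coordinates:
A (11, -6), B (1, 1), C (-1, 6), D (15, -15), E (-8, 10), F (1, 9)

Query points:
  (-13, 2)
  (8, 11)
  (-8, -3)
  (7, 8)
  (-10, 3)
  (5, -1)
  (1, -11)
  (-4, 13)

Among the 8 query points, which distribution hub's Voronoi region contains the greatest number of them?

(-13, 2) — d² to each: A:640, B:197, C:160, D:1073, E:89, F:245 → nearest is E
(8, 11) — d² to each: A:298, B:149, C:106, D:725, E:257, F:53 → nearest is F
(-8, -3) — d² to each: A:370, B:97, C:130, D:673, E:169, F:225 → nearest is B
(7, 8) — d² to each: A:212, B:85, C:68, D:593, E:229, F:37 → nearest is F
(-10, 3) — d² to each: A:522, B:125, C:90, D:949, E:53, F:157 → nearest is E
(5, -1) — d² to each: A:61, B:20, C:85, D:296, E:290, F:116 → nearest is B
(1, -11) — d² to each: A:125, B:144, C:293, D:212, E:522, F:400 → nearest is A
(-4, 13) — d² to each: A:586, B:169, C:58, D:1145, E:25, F:41 → nearest is E
Tally — A:1, B:2, E:3, F:2. E captures the most (3).

E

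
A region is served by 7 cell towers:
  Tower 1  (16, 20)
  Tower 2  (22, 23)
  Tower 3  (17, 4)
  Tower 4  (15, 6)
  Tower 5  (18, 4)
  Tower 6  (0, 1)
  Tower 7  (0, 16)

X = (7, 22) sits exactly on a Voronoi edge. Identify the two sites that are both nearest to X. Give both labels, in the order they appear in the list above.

Squared distances from X to each site:
d²(X, Tower 1) = (7−16)² + (22−20)² = 81 + 4 = 85
d²(X, Tower 2) = (7−22)² + (22−23)² = 225 + 1 = 226
d²(X, Tower 3) = (7−17)² + (22−4)² = 100 + 324 = 424
d²(X, Tower 4) = (7−15)² + (22−6)² = 64 + 256 = 320
d²(X, Tower 5) = (7−18)² + (22−4)² = 121 + 324 = 445
d²(X, Tower 6) = (7−0)² + (22−1)² = 49 + 441 = 490
d²(X, Tower 7) = (7−0)² + (22−16)² = 49 + 36 = 85
X is equidistant from Tower 1 and Tower 7 (both at squared distance 85), and every other site is strictly farther — so X lies on the Tower 1–Tower 7 Voronoi edge.

Tower 1 and Tower 7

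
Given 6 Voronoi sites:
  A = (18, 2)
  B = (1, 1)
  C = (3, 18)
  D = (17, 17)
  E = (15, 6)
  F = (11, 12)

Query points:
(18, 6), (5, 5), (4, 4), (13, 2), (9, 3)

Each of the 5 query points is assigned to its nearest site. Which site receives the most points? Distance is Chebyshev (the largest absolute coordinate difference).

(18, 6) — d to each: A:4, B:17, C:15, D:11, E:3, F:7 → nearest is E
(5, 5) — d to each: A:13, B:4, C:13, D:12, E:10, F:7 → nearest is B
(4, 4) — d to each: A:14, B:3, C:14, D:13, E:11, F:8 → nearest is B
(13, 2) — d to each: A:5, B:12, C:16, D:15, E:4, F:10 → nearest is E
(9, 3) — d to each: A:9, B:8, C:15, D:14, E:6, F:9 → nearest is E
Tally — B:2, E:3. E captures the most (3).

E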